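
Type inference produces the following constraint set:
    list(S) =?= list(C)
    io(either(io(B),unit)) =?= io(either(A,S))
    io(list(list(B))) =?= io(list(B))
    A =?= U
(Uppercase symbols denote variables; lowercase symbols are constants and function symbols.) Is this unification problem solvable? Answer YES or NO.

NO

Decompose list/1: S =?= C.
Bind S := C; substituting into the one remaining equation that mentions S gives: io(either(io(B),unit)) =?= io(either(A,C)).
Decompose io/1: either(io(B),unit) =?= either(A,C).
Decompose either/2: io(B) =?= A,  unit =?= C.
Bind A := io(B); substituting into the one remaining equation that mentions A gives: io(B) =?= U.
Bind C := unit; no other remaining equation mentions C. Substituting into the earlier binding gives S := unit.
Decompose io/1: list(list(B)) =?= list(B).
Decompose list/1: list(B) =?= B.
Occurs check fails: B occurs in list(B); the equation B =?= list(B) has no finite solution.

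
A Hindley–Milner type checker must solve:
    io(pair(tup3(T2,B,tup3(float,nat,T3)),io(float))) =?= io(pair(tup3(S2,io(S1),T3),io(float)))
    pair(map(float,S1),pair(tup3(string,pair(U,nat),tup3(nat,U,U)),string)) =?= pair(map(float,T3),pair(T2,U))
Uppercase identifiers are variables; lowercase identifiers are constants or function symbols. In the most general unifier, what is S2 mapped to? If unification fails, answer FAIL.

Decompose io/1: pair(tup3(T2,B,tup3(float,nat,T3)),io(float)) =?= pair(tup3(S2,io(S1),T3),io(float)).
Decompose pair/2: tup3(T2,B,tup3(float,nat,T3)) =?= tup3(S2,io(S1),T3),  io(float) =?= io(float).
Decompose tup3/3: T2 =?= S2,  B =?= io(S1),  tup3(float,nat,T3) =?= T3.
Bind T2 := S2; substituting into the one remaining equation that mentions T2 gives: pair(map(float,S1),pair(tup3(string,pair(U,nat),tup3(nat,U,U)),string)) =?= pair(map(float,T3),pair(S2,U)).
Bind B := io(S1); no other remaining equation mentions B.
Occurs check fails: T3 occurs in tup3(float,nat,T3); the equation T3 =?= tup3(float,nat,T3) has no finite solution.

FAIL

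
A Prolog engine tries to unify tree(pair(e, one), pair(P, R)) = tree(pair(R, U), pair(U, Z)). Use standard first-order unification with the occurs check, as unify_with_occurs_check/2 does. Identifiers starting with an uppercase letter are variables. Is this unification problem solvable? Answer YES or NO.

YES

Decompose tree/2: pair(e, one) = pair(R, U),  pair(P, R) = pair(U, Z).
Decompose pair/2: e = R,  one = U.
Bind R := e; substituting into the one remaining equation that mentions R gives: pair(P, e) = pair(U, Z).
Bind U := one; substituting into the remaining equation gives: pair(P, e) = pair(one, Z).
Decompose pair/2: P = one,  e = Z.
Bind P := one; no other remaining equation mentions P.
Bind Z := e.
No equations remain and no clash or occurs-check failure arose, so a unifier exists.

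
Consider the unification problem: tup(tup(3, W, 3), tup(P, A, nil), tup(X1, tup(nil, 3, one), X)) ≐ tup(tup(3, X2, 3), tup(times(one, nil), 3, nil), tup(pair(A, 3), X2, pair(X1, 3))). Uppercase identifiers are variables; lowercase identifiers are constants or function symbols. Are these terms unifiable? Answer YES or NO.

YES

Decompose tup/3: tup(3, W, 3) ≐ tup(3, X2, 3),  tup(P, A, nil) ≐ tup(times(one, nil), 3, nil),  tup(X1, tup(nil, 3, one), X) ≐ tup(pair(A, 3), X2, pair(X1, 3)).
Decompose tup/3: 3 ≐ 3,  W ≐ X2,  3 ≐ 3.
Delete trivial equation 3 ≐ 3.
Bind W := X2; no other remaining equation mentions W.
Delete trivial equation 3 ≐ 3.
Decompose tup/3: P ≐ times(one, nil),  A ≐ 3,  nil ≐ nil.
Bind P := times(one, nil); no other remaining equation mentions P.
Bind A := 3; substituting into the one remaining equation that mentions A gives: tup(X1, tup(nil, 3, one), X) ≐ tup(pair(3, 3), X2, pair(X1, 3)).
Delete trivial equation nil ≐ nil.
Decompose tup/3: X1 ≐ pair(3, 3),  tup(nil, 3, one) ≐ X2,  X ≐ pair(X1, 3).
Bind X1 := pair(3, 3); substituting into the one remaining equation that mentions X1 gives: X ≐ pair(pair(3, 3), 3).
Bind X2 := tup(nil, 3, one); no other remaining equation mentions X2. Substituting into the earlier binding gives W := tup(nil, 3, one).
Bind X := pair(pair(3, 3), 3).
No equations remain and no clash or occurs-check failure arose, so a unifier exists.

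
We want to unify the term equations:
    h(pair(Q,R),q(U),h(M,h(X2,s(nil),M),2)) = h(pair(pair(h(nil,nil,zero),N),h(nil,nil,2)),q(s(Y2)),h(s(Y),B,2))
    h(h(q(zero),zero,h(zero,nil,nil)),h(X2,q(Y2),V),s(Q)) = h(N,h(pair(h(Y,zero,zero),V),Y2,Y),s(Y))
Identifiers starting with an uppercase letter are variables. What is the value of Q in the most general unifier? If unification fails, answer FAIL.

FAIL

Decompose h/3: pair(Q,R) = pair(pair(h(nil,nil,zero),N),h(nil,nil,2)),  q(U) = q(s(Y2)),  h(M,h(X2,s(nil),M),2) = h(s(Y),B,2).
Decompose pair/2: Q = pair(h(nil,nil,zero),N),  R = h(nil,nil,2).
Bind Q := pair(h(nil,nil,zero),N); substituting into the one remaining equation that mentions Q gives: h(h(q(zero),zero,h(zero,nil,nil)),h(X2,q(Y2),V),s(pair(h(nil,nil,zero),N))) = h(N,h(pair(h(Y,zero,zero),V),Y2,Y),s(Y)).
Bind R := h(nil,nil,2); no other remaining equation mentions R.
Decompose q/1: U = s(Y2).
Bind U := s(Y2); no other remaining equation mentions U.
Decompose h/3: M = s(Y),  h(X2,s(nil),M) = B,  2 = 2.
Bind M := s(Y); substituting into the one remaining equation that mentions M gives: h(X2,s(nil),s(Y)) = B.
Bind B := h(X2,s(nil),s(Y)); no other remaining equation mentions B.
Delete trivial equation 2 = 2.
Decompose h/3: h(q(zero),zero,h(zero,nil,nil)) = N,  h(X2,q(Y2),V) = h(pair(h(Y,zero,zero),V),Y2,Y),  s(pair(h(nil,nil,zero),N)) = s(Y).
Bind N := h(q(zero),zero,h(zero,nil,nil)); substituting into the one remaining equation that mentions N gives: s(pair(h(nil,nil,zero),h(q(zero),zero,h(zero,nil,nil)))) = s(Y). Substituting into the earlier binding gives Q := pair(h(nil,nil,zero),h(q(zero),zero,h(zero,nil,nil))).
Decompose h/3: X2 = pair(h(Y,zero,zero),V),  q(Y2) = Y2,  V = Y.
Bind X2 := pair(h(Y,zero,zero),V); no other remaining equation mentions X2. Substituting into the earlier binding gives B := h(pair(h(Y,zero,zero),V),s(nil),s(Y)).
Occurs check fails: Y2 occurs in q(Y2); the equation Y2 = q(Y2) has no finite solution.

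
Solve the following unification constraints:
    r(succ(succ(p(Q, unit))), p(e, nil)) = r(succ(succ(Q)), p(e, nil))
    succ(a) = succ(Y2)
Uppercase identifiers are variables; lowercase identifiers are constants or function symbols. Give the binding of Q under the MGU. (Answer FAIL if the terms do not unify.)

Decompose r/2: succ(succ(p(Q, unit))) = succ(succ(Q)),  p(e, nil) = p(e, nil).
Decompose succ/1: succ(p(Q, unit)) = succ(Q).
Decompose succ/1: p(Q, unit) = Q.
Occurs check fails: Q occurs in p(Q, unit); the equation Q = p(Q, unit) has no finite solution.

FAIL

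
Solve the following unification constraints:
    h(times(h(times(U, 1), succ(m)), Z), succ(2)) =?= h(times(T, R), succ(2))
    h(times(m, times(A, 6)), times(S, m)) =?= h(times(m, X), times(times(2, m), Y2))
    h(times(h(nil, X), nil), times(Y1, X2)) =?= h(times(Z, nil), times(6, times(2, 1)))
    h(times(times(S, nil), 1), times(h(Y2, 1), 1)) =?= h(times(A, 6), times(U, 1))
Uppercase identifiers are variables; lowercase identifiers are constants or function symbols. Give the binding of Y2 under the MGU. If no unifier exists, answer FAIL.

FAIL

Decompose h/2: times(h(times(U, 1), succ(m)), Z) =?= times(T, R),  succ(2) =?= succ(2).
Decompose times/2: h(times(U, 1), succ(m)) =?= T,  Z =?= R.
Bind T := h(times(U, 1), succ(m)); no other remaining equation mentions T.
Bind Z := R; substituting into the one remaining equation that mentions Z gives: h(times(h(nil, X), nil), times(Y1, X2)) =?= h(times(R, nil), times(6, times(2, 1))).
Delete trivial equation succ(2) =?= succ(2).
Decompose h/2: times(m, times(A, 6)) =?= times(m, X),  times(S, m) =?= times(times(2, m), Y2).
Decompose times/2: m =?= m,  times(A, 6) =?= X.
Delete trivial equation m =?= m.
Bind X := times(A, 6); substituting into the one remaining equation that mentions X gives: h(times(h(nil, times(A, 6)), nil), times(Y1, X2)) =?= h(times(R, nil), times(6, times(2, 1))).
Decompose times/2: S =?= times(2, m),  m =?= Y2.
Bind S := times(2, m); substituting into the one remaining equation that mentions S gives: h(times(times(times(2, m), nil), 1), times(h(Y2, 1), 1)) =?= h(times(A, 6), times(U, 1)).
Bind Y2 := m; substituting into the one remaining equation that mentions Y2 gives: h(times(times(times(2, m), nil), 1), times(h(m, 1), 1)) =?= h(times(A, 6), times(U, 1)).
Decompose h/2: times(h(nil, times(A, 6)), nil) =?= times(R, nil),  times(Y1, X2) =?= times(6, times(2, 1)).
Decompose times/2: h(nil, times(A, 6)) =?= R,  nil =?= nil.
Bind R := h(nil, times(A, 6)); no other remaining equation mentions R. Substituting into the earlier binding gives Z := h(nil, times(A, 6)).
Delete trivial equation nil =?= nil.
Decompose times/2: Y1 =?= 6,  X2 =?= times(2, 1).
Bind Y1 := 6; no other remaining equation mentions Y1.
Bind X2 := times(2, 1); no other remaining equation mentions X2.
Decompose h/2: times(times(times(2, m), nil), 1) =?= times(A, 6),  times(h(m, 1), 1) =?= times(U, 1).
Decompose times/2: times(times(2, m), nil) =?= A,  1 =?= 6.
Bind A := times(times(2, m), nil); no other remaining equation mentions A. Substituting into the earlier bindings gives Z := h(nil, times(times(times(2, m), nil), 6)), X := times(times(times(2, m), nil), 6), R := h(nil, times(times(times(2, m), nil), 6)).
Clash: constants 1 and 6 differ; no unifier exists.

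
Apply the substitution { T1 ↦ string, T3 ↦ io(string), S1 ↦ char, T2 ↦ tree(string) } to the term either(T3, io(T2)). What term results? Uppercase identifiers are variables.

Replace each occurrence of T3 with io(string).
Replace each occurrence of T2 with tree(string).
Result: either(io(string), io(tree(string))).

either(io(string), io(tree(string)))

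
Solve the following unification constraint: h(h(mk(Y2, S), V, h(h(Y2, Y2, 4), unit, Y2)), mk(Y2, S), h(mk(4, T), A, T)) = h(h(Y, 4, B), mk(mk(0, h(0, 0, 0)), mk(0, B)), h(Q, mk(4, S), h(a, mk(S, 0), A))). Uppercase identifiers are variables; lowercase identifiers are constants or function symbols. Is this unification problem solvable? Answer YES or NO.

Decompose h/3: h(mk(Y2, S), V, h(h(Y2, Y2, 4), unit, Y2)) = h(Y, 4, B),  mk(Y2, S) = mk(mk(0, h(0, 0, 0)), mk(0, B)),  h(mk(4, T), A, T) = h(Q, mk(4, S), h(a, mk(S, 0), A)).
Decompose h/3: mk(Y2, S) = Y,  V = 4,  h(h(Y2, Y2, 4), unit, Y2) = B.
Bind Y := mk(Y2, S); no other remaining equation mentions Y.
Bind V := 4; no other remaining equation mentions V.
Bind B := h(h(Y2, Y2, 4), unit, Y2); substituting into the one remaining equation that mentions B gives: mk(Y2, S) = mk(mk(0, h(0, 0, 0)), mk(0, h(h(Y2, Y2, 4), unit, Y2))).
Decompose mk/2: Y2 = mk(0, h(0, 0, 0)),  S = mk(0, h(h(Y2, Y2, 4), unit, Y2)).
Bind Y2 := mk(0, h(0, 0, 0)); substituting into the one remaining equation that mentions Y2 gives: S = mk(0, h(h(mk(0, h(0, 0, 0)), mk(0, h(0, 0, 0)), 4), unit, mk(0, h(0, 0, 0)))). Substituting into the earlier bindings gives Y := mk(mk(0, h(0, 0, 0)), S), B := h(h(mk(0, h(0, 0, 0)), mk(0, h(0, 0, 0)), 4), unit, mk(0, h(0, 0, 0))).
Bind S := mk(0, h(h(mk(0, h(0, 0, 0)), mk(0, h(0, 0, 0)), 4), unit, mk(0, h(0, 0, 0)))); substituting into the remaining equation gives: h(mk(4, T), A, T) = h(Q, mk(4, mk(0, h(h(mk(0, h(0, 0, 0)), mk(0, h(0, 0, 0)), 4), unit, mk(0, h(0, 0, 0))))), h(a, mk(mk(0, h(h(mk(0, h(0, 0, 0)), mk(0, h(0, 0, 0)), 4), unit, mk(0, h(0, 0, 0)))), 0), A)). Substituting into the earlier binding gives Y := mk(mk(0, h(0, 0, 0)), mk(0, h(h(mk(0, h(0, 0, 0)), mk(0, h(0, 0, 0)), 4), unit, mk(0, h(0, 0, 0))))).
Decompose h/3: mk(4, T) = Q,  A = mk(4, mk(0, h(h(mk(0, h(0, 0, 0)), mk(0, h(0, 0, 0)), 4), unit, mk(0, h(0, 0, 0))))),  T = h(a, mk(mk(0, h(h(mk(0, h(0, 0, 0)), mk(0, h(0, 0, 0)), 4), unit, mk(0, h(0, 0, 0)))), 0), A).
Bind Q := mk(4, T); no other remaining equation mentions Q.
Bind A := mk(4, mk(0, h(h(mk(0, h(0, 0, 0)), mk(0, h(0, 0, 0)), 4), unit, mk(0, h(0, 0, 0))))); substituting into the remaining equation gives: T = h(a, mk(mk(0, h(h(mk(0, h(0, 0, 0)), mk(0, h(0, 0, 0)), 4), unit, mk(0, h(0, 0, 0)))), 0), mk(4, mk(0, h(h(mk(0, h(0, 0, 0)), mk(0, h(0, 0, 0)), 4), unit, mk(0, h(0, 0, 0)))))).
Bind T := h(a, mk(mk(0, h(h(mk(0, h(0, 0, 0)), mk(0, h(0, 0, 0)), 4), unit, mk(0, h(0, 0, 0)))), 0), mk(4, mk(0, h(h(mk(0, h(0, 0, 0)), mk(0, h(0, 0, 0)), 4), unit, mk(0, h(0, 0, 0)))))). Substituting into the earlier binding gives Q := mk(4, h(a, mk(mk(0, h(h(mk(0, h(0, 0, 0)), mk(0, h(0, 0, 0)), 4), unit, mk(0, h(0, 0, 0)))), 0), mk(4, mk(0, h(h(mk(0, h(0, 0, 0)), mk(0, h(0, 0, 0)), 4), unit, mk(0, h(0, 0, 0))))))).
No equations remain and no clash or occurs-check failure arose, so a unifier exists.

YES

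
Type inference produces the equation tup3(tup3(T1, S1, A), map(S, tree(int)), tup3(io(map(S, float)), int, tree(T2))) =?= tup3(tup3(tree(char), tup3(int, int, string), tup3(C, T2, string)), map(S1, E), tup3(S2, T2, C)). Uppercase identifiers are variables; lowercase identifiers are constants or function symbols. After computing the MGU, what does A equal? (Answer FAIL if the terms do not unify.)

tup3(tree(int), int, string)

Decompose tup3/3: tup3(T1, S1, A) =?= tup3(tree(char), tup3(int, int, string), tup3(C, T2, string)),  map(S, tree(int)) =?= map(S1, E),  tup3(io(map(S, float)), int, tree(T2)) =?= tup3(S2, T2, C).
Decompose tup3/3: T1 =?= tree(char),  S1 =?= tup3(int, int, string),  A =?= tup3(C, T2, string).
Bind T1 := tree(char); no other remaining equation mentions T1.
Bind S1 := tup3(int, int, string); substituting into the one remaining equation that mentions S1 gives: map(S, tree(int)) =?= map(tup3(int, int, string), E).
Bind A := tup3(C, T2, string); no other remaining equation mentions A.
Decompose map/2: S =?= tup3(int, int, string),  tree(int) =?= E.
Bind S := tup3(int, int, string); substituting into the one remaining equation that mentions S gives: tup3(io(map(tup3(int, int, string), float)), int, tree(T2)) =?= tup3(S2, T2, C).
Bind E := tree(int); no other remaining equation mentions E.
Decompose tup3/3: io(map(tup3(int, int, string), float)) =?= S2,  int =?= T2,  tree(T2) =?= C.
Bind S2 := io(map(tup3(int, int, string), float)); no other remaining equation mentions S2.
Bind T2 := int; substituting into the remaining equation gives: tree(int) =?= C. Substituting into the earlier binding gives A := tup3(C, int, string).
Bind C := tree(int). Substituting into the earlier binding gives A := tup3(tree(int), int, string).
MGU = { T1 -> tree(char), S1 -> tup3(int, int, string), A -> tup3(tree(int), int, string), S -> tup3(int, int, string), E -> tree(int), S2 -> io(map(tup3(int, int, string), float)), T2 -> int, C -> tree(int) }, so A -> tup3(tree(int), int, string).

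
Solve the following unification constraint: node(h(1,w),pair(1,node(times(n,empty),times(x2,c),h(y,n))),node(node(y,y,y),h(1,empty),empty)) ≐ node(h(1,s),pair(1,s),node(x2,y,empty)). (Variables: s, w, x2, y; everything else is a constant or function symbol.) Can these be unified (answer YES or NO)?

Decompose node/3: h(1,w) ≐ h(1,s),  pair(1,node(times(n,empty),times(x2,c),h(y,n))) ≐ pair(1,s),  node(node(y,y,y),h(1,empty),empty) ≐ node(x2,y,empty).
Decompose h/2: 1 ≐ 1,  w ≐ s.
Delete trivial equation 1 ≐ 1.
Bind w := s; no other remaining equation mentions w.
Decompose pair/2: 1 ≐ 1,  node(times(n,empty),times(x2,c),h(y,n)) ≐ s.
Delete trivial equation 1 ≐ 1.
Bind s := node(times(n,empty),times(x2,c),h(y,n)); no other remaining equation mentions s. Substituting into the earlier binding gives w := node(times(n,empty),times(x2,c),h(y,n)).
Decompose node/3: node(y,y,y) ≐ x2,  h(1,empty) ≐ y,  empty ≐ empty.
Bind x2 := node(y,y,y); no other remaining equation mentions x2. Substituting into the earlier bindings gives w := node(times(n,empty),times(node(y,y,y),c),h(y,n)), s := node(times(n,empty),times(node(y,y,y),c),h(y,n)).
Bind y := h(1,empty); no other remaining equation mentions y. Substituting into the earlier bindings gives w := node(times(n,empty),times(node(h(1,empty),h(1,empty),h(1,empty)),c),h(h(1,empty),n)), s := node(times(n,empty),times(node(h(1,empty),h(1,empty),h(1,empty)),c),h(h(1,empty),n)), x2 := node(h(1,empty),h(1,empty),h(1,empty)).
Delete trivial equation empty ≐ empty.
No equations remain and no clash or occurs-check failure arose, so a unifier exists.

YES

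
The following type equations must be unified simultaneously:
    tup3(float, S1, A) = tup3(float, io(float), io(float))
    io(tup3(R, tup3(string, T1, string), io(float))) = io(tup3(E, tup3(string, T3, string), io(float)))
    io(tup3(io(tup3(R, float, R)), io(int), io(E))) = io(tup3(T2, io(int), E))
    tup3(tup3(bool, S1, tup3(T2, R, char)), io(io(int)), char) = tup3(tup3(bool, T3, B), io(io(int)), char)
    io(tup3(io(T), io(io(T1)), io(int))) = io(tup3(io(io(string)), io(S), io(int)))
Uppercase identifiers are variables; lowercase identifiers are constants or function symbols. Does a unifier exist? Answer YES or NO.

NO

Decompose tup3/3: float = float,  S1 = io(float),  A = io(float).
Delete trivial equation float = float.
Bind S1 := io(float); substituting into the one remaining equation that mentions S1 gives: tup3(tup3(bool, io(float), tup3(T2, R, char)), io(io(int)), char) = tup3(tup3(bool, T3, B), io(io(int)), char).
Bind A := io(float); no other remaining equation mentions A.
Decompose io/1: tup3(R, tup3(string, T1, string), io(float)) = tup3(E, tup3(string, T3, string), io(float)).
Decompose tup3/3: R = E,  tup3(string, T1, string) = tup3(string, T3, string),  io(float) = io(float).
Bind R := E; substituting into the 2 remaining equations that mention R gives: io(tup3(io(tup3(E, float, E)), io(int), io(E))) = io(tup3(T2, io(int), E)),  tup3(tup3(bool, io(float), tup3(T2, E, char)), io(io(int)), char) = tup3(tup3(bool, T3, B), io(io(int)), char).
Decompose tup3/3: string = string,  T1 = T3,  string = string.
Delete trivial equation string = string.
Bind T1 := T3; substituting into the one remaining equation that mentions T1 gives: io(tup3(io(T), io(io(T3)), io(int))) = io(tup3(io(io(string)), io(S), io(int))).
Delete trivial equation string = string.
Delete trivial equation io(float) = io(float).
Decompose io/1: tup3(io(tup3(E, float, E)), io(int), io(E)) = tup3(T2, io(int), E).
Decompose tup3/3: io(tup3(E, float, E)) = T2,  io(int) = io(int),  io(E) = E.
Bind T2 := io(tup3(E, float, E)); substituting into the one remaining equation that mentions T2 gives: tup3(tup3(bool, io(float), tup3(io(tup3(E, float, E)), E, char)), io(io(int)), char) = tup3(tup3(bool, T3, B), io(io(int)), char).
Delete trivial equation io(int) = io(int).
Occurs check fails: E occurs in io(E); the equation E = io(E) has no finite solution.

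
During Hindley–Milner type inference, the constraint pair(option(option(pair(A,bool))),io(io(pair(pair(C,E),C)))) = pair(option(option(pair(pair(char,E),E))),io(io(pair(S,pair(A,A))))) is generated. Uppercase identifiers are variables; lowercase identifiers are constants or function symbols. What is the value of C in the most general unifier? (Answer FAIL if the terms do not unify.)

Decompose pair/2: option(option(pair(A,bool))) = option(option(pair(pair(char,E),E))),  io(io(pair(pair(C,E),C))) = io(io(pair(S,pair(A,A)))).
Decompose option/1: option(pair(A,bool)) = option(pair(pair(char,E),E)).
Decompose option/1: pair(A,bool) = pair(pair(char,E),E).
Decompose pair/2: A = pair(char,E),  bool = E.
Bind A := pair(char,E); substituting into the one remaining equation that mentions A gives: io(io(pair(pair(C,E),C))) = io(io(pair(S,pair(pair(char,E),pair(char,E))))).
Bind E := bool; substituting into the remaining equation gives: io(io(pair(pair(C,bool),C))) = io(io(pair(S,pair(pair(char,bool),pair(char,bool))))). Substituting into the earlier binding gives A := pair(char,bool).
Decompose io/1: io(pair(pair(C,bool),C)) = io(pair(S,pair(pair(char,bool),pair(char,bool)))).
Decompose io/1: pair(pair(C,bool),C) = pair(S,pair(pair(char,bool),pair(char,bool))).
Decompose pair/2: pair(C,bool) = S,  C = pair(pair(char,bool),pair(char,bool)).
Bind S := pair(C,bool); no other remaining equation mentions S.
Bind C := pair(pair(char,bool),pair(char,bool)). Substituting into the earlier binding gives S := pair(pair(pair(char,bool),pair(char,bool)),bool).
MGU = { A -> pair(char,bool), E -> bool, S -> pair(pair(pair(char,bool),pair(char,bool)),bool), C -> pair(pair(char,bool),pair(char,bool)) }, so C -> pair(pair(char,bool),pair(char,bool)).

pair(pair(char,bool),pair(char,bool))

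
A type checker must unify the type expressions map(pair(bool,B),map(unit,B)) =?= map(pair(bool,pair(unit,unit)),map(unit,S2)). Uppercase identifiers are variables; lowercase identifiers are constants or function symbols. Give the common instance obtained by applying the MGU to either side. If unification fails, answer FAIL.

Decompose map/2: pair(bool,B) =?= pair(bool,pair(unit,unit)),  map(unit,B) =?= map(unit,S2).
Decompose pair/2: bool =?= bool,  B =?= pair(unit,unit).
Delete trivial equation bool =?= bool.
Bind B := pair(unit,unit); substituting into the remaining equation gives: map(unit,pair(unit,unit)) =?= map(unit,S2).
Decompose map/2: unit =?= unit,  pair(unit,unit) =?= S2.
Delete trivial equation unit =?= unit.
Bind S2 := pair(unit,unit).
Applying the MGU to either side gives map(pair(bool,pair(unit,unit)),map(unit,pair(unit,unit))).

map(pair(bool,pair(unit,unit)),map(unit,pair(unit,unit)))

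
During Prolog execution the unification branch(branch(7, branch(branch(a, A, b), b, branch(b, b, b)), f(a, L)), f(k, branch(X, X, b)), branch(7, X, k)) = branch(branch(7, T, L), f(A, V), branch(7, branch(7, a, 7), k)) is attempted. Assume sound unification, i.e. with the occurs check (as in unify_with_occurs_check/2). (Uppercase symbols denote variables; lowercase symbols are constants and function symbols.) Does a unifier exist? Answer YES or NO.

NO

Decompose branch/3: branch(7, branch(branch(a, A, b), b, branch(b, b, b)), f(a, L)) = branch(7, T, L),  f(k, branch(X, X, b)) = f(A, V),  branch(7, X, k) = branch(7, branch(7, a, 7), k).
Decompose branch/3: 7 = 7,  branch(branch(a, A, b), b, branch(b, b, b)) = T,  f(a, L) = L.
Delete trivial equation 7 = 7.
Bind T := branch(branch(a, A, b), b, branch(b, b, b)); no other remaining equation mentions T.
Occurs check fails: L occurs in f(a, L); the equation L = f(a, L) has no finite solution.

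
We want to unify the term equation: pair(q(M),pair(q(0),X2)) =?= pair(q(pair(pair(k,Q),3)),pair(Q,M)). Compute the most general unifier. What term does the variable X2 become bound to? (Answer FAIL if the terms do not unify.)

pair(pair(k,q(0)),3)

Decompose pair/2: q(M) =?= q(pair(pair(k,Q),3)),  pair(q(0),X2) =?= pair(Q,M).
Decompose q/1: M =?= pair(pair(k,Q),3).
Bind M := pair(pair(k,Q),3); substituting into the remaining equation gives: pair(q(0),X2) =?= pair(Q,pair(pair(k,Q),3)).
Decompose pair/2: q(0) =?= Q,  X2 =?= pair(pair(k,Q),3).
Bind Q := q(0); substituting into the remaining equation gives: X2 =?= pair(pair(k,q(0)),3). Substituting into the earlier binding gives M := pair(pair(k,q(0)),3).
Bind X2 := pair(pair(k,q(0)),3).
MGU = { M ↦ pair(pair(k,q(0)),3), Q ↦ q(0), X2 ↦ pair(pair(k,q(0)),3) }, so X2 ↦ pair(pair(k,q(0)),3).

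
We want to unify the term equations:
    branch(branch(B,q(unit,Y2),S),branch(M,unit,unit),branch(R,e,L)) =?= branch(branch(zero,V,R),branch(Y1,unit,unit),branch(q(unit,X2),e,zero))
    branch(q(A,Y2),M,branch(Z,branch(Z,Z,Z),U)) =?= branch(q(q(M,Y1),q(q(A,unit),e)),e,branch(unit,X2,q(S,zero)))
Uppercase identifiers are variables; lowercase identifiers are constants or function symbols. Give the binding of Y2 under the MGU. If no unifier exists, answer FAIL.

Decompose branch/3: branch(B,q(unit,Y2),S) =?= branch(zero,V,R),  branch(M,unit,unit) =?= branch(Y1,unit,unit),  branch(R,e,L) =?= branch(q(unit,X2),e,zero).
Decompose branch/3: B =?= zero,  q(unit,Y2) =?= V,  S =?= R.
Bind B := zero; no other remaining equation mentions B.
Bind V := q(unit,Y2); no other remaining equation mentions V.
Bind S := R; substituting into the one remaining equation that mentions S gives: branch(q(A,Y2),M,branch(Z,branch(Z,Z,Z),U)) =?= branch(q(q(M,Y1),q(q(A,unit),e)),e,branch(unit,X2,q(R,zero))).
Decompose branch/3: M =?= Y1,  unit =?= unit,  unit =?= unit.
Bind M := Y1; substituting into the one remaining equation that mentions M gives: branch(q(A,Y2),Y1,branch(Z,branch(Z,Z,Z),U)) =?= branch(q(q(Y1,Y1),q(q(A,unit),e)),e,branch(unit,X2,q(R,zero))).
Delete trivial equation unit =?= unit.
Delete trivial equation unit =?= unit.
Decompose branch/3: R =?= q(unit,X2),  e =?= e,  L =?= zero.
Bind R := q(unit,X2); substituting into the one remaining equation that mentions R gives: branch(q(A,Y2),Y1,branch(Z,branch(Z,Z,Z),U)) =?= branch(q(q(Y1,Y1),q(q(A,unit),e)),e,branch(unit,X2,q(q(unit,X2),zero))). Substituting into the earlier binding gives S := q(unit,X2).
Delete trivial equation e =?= e.
Bind L := zero; no other remaining equation mentions L.
Decompose branch/3: q(A,Y2) =?= q(q(Y1,Y1),q(q(A,unit),e)),  Y1 =?= e,  branch(Z,branch(Z,Z,Z),U) =?= branch(unit,X2,q(q(unit,X2),zero)).
Decompose q/2: A =?= q(Y1,Y1),  Y2 =?= q(q(A,unit),e).
Bind A := q(Y1,Y1); substituting into the one remaining equation that mentions A gives: Y2 =?= q(q(q(Y1,Y1),unit),e).
Bind Y2 := q(q(q(Y1,Y1),unit),e); no other remaining equation mentions Y2. Substituting into the earlier binding gives V := q(unit,q(q(q(Y1,Y1),unit),e)).
Bind Y1 := e; no other remaining equation mentions Y1. Substituting into the earlier bindings gives V := q(unit,q(q(q(e,e),unit),e)), M := e, A := q(e,e), Y2 := q(q(q(e,e),unit),e).
Decompose branch/3: Z =?= unit,  branch(Z,Z,Z) =?= X2,  U =?= q(q(unit,X2),zero).
Bind Z := unit; substituting into the one remaining equation that mentions Z gives: branch(unit,unit,unit) =?= X2.
Bind X2 := branch(unit,unit,unit); substituting into the remaining equation gives: U =?= q(q(unit,branch(unit,unit,unit)),zero). Substituting into the earlier bindings gives S := q(unit,branch(unit,unit,unit)), R := q(unit,branch(unit,unit,unit)).
Bind U := q(q(unit,branch(unit,unit,unit)),zero).
MGU = { B ↦ zero, V ↦ q(unit,q(q(q(e,e),unit),e)), S ↦ q(unit,branch(unit,unit,unit)), M ↦ e, R ↦ q(unit,branch(unit,unit,unit)), L ↦ zero, A ↦ q(e,e), Y2 ↦ q(q(q(e,e),unit),e), Y1 ↦ e, Z ↦ unit, X2 ↦ branch(unit,unit,unit), U ↦ q(q(unit,branch(unit,unit,unit)),zero) }, so Y2 ↦ q(q(q(e,e),unit),e).

q(q(q(e,e),unit),e)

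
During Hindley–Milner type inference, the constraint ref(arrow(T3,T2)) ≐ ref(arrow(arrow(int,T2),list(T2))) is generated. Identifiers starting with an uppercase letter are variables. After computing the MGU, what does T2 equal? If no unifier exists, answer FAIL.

Decompose ref/1: arrow(T3,T2) ≐ arrow(arrow(int,T2),list(T2)).
Decompose arrow/2: T3 ≐ arrow(int,T2),  T2 ≐ list(T2).
Bind T3 := arrow(int,T2); no other remaining equation mentions T3.
Occurs check fails: T2 occurs in list(T2); the equation T2 ≐ list(T2) has no finite solution.

FAIL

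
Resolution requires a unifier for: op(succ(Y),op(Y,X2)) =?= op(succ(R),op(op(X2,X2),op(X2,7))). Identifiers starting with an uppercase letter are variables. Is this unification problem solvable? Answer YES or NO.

Decompose op/2: succ(Y) =?= succ(R),  op(Y,X2) =?= op(op(X2,X2),op(X2,7)).
Decompose succ/1: Y =?= R.
Bind Y := R; substituting into the remaining equation gives: op(R,X2) =?= op(op(X2,X2),op(X2,7)).
Decompose op/2: R =?= op(X2,X2),  X2 =?= op(X2,7).
Bind R := op(X2,X2); no other remaining equation mentions R. Substituting into the earlier binding gives Y := op(X2,X2).
Occurs check fails: X2 occurs in op(X2,7); the equation X2 =?= op(X2,7) has no finite solution.

NO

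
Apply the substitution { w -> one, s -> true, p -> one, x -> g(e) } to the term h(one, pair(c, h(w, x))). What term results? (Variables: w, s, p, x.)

Replace each occurrence of w with one.
Replace each occurrence of x with g(e).
Result: h(one, pair(c, h(one, g(e)))).

h(one, pair(c, h(one, g(e))))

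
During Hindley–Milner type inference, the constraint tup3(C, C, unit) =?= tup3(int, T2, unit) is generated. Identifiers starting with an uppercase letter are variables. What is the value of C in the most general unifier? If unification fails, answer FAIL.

int

Decompose tup3/3: C =?= int,  C =?= T2,  unit =?= unit.
Bind C := int; substituting into the one remaining equation that mentions C gives: int =?= T2.
Bind T2 := int; no other remaining equation mentions T2.
Delete trivial equation unit =?= unit.
MGU = { C ↦ int, T2 ↦ int }, so C ↦ int.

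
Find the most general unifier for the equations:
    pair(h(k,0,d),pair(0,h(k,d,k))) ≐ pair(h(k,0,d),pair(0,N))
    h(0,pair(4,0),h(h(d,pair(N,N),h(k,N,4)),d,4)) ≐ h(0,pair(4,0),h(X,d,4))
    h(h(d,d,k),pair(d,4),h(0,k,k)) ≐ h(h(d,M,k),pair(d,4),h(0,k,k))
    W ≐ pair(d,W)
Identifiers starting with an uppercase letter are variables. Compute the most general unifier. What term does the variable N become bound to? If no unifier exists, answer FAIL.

Decompose pair/2: h(k,0,d) ≐ h(k,0,d),  pair(0,h(k,d,k)) ≐ pair(0,N).
Delete trivial equation h(k,0,d) ≐ h(k,0,d).
Decompose pair/2: 0 ≐ 0,  h(k,d,k) ≐ N.
Delete trivial equation 0 ≐ 0.
Bind N := h(k,d,k); substituting into the one remaining equation that mentions N gives: h(0,pair(4,0),h(h(d,pair(h(k,d,k),h(k,d,k)),h(k,h(k,d,k),4)),d,4)) ≐ h(0,pair(4,0),h(X,d,4)).
Decompose h/3: 0 ≐ 0,  pair(4,0) ≐ pair(4,0),  h(h(d,pair(h(k,d,k),h(k,d,k)),h(k,h(k,d,k),4)),d,4) ≐ h(X,d,4).
Delete trivial equation 0 ≐ 0.
Delete trivial equation pair(4,0) ≐ pair(4,0).
Decompose h/3: h(d,pair(h(k,d,k),h(k,d,k)),h(k,h(k,d,k),4)) ≐ X,  d ≐ d,  4 ≐ 4.
Bind X := h(d,pair(h(k,d,k),h(k,d,k)),h(k,h(k,d,k),4)); no other remaining equation mentions X.
Delete trivial equation d ≐ d.
Delete trivial equation 4 ≐ 4.
Decompose h/3: h(d,d,k) ≐ h(d,M,k),  pair(d,4) ≐ pair(d,4),  h(0,k,k) ≐ h(0,k,k).
Decompose h/3: d ≐ d,  d ≐ M,  k ≐ k.
Delete trivial equation d ≐ d.
Bind M := d; no other remaining equation mentions M.
Delete trivial equation k ≐ k.
Delete trivial equation pair(d,4) ≐ pair(d,4).
Delete trivial equation h(0,k,k) ≐ h(0,k,k).
Occurs check fails: W occurs in pair(d,W); the equation W ≐ pair(d,W) has no finite solution.

FAIL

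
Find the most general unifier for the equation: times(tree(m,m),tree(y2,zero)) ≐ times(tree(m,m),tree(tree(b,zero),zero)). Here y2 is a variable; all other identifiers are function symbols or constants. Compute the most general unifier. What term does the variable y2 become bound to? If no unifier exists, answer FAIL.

tree(b,zero)

Decompose times/2: tree(m,m) ≐ tree(m,m),  tree(y2,zero) ≐ tree(tree(b,zero),zero).
Delete trivial equation tree(m,m) ≐ tree(m,m).
Decompose tree/2: y2 ≐ tree(b,zero),  zero ≐ zero.
Bind y2 := tree(b,zero); no other remaining equation mentions y2.
Delete trivial equation zero ≐ zero.
MGU = { y2 -> tree(b,zero) }, so y2 -> tree(b,zero).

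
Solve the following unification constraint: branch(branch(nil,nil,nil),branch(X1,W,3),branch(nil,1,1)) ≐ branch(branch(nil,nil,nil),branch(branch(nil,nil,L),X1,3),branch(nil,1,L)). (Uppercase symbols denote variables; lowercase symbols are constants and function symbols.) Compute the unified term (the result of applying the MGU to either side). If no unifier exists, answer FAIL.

Decompose branch/3: branch(nil,nil,nil) ≐ branch(nil,nil,nil),  branch(X1,W,3) ≐ branch(branch(nil,nil,L),X1,3),  branch(nil,1,1) ≐ branch(nil,1,L).
Delete trivial equation branch(nil,nil,nil) ≐ branch(nil,nil,nil).
Decompose branch/3: X1 ≐ branch(nil,nil,L),  W ≐ X1,  3 ≐ 3.
Bind X1 := branch(nil,nil,L); substituting into the one remaining equation that mentions X1 gives: W ≐ branch(nil,nil,L).
Bind W := branch(nil,nil,L); no other remaining equation mentions W.
Delete trivial equation 3 ≐ 3.
Decompose branch/3: nil ≐ nil,  1 ≐ 1,  1 ≐ L.
Delete trivial equation nil ≐ nil.
Delete trivial equation 1 ≐ 1.
Bind L := 1. Substituting into the earlier bindings gives X1 := branch(nil,nil,1), W := branch(nil,nil,1).
Applying the MGU to either side gives branch(branch(nil,nil,nil),branch(branch(nil,nil,1),branch(nil,nil,1),3),branch(nil,1,1)).

branch(branch(nil,nil,nil),branch(branch(nil,nil,1),branch(nil,nil,1),3),branch(nil,1,1))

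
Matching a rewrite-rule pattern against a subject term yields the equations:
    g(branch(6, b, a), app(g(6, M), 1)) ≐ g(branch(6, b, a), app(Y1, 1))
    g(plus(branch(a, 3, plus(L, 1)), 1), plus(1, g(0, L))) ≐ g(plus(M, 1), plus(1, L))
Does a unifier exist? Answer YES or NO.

NO

Decompose g/2: branch(6, b, a) ≐ branch(6, b, a),  app(g(6, M), 1) ≐ app(Y1, 1).
Delete trivial equation branch(6, b, a) ≐ branch(6, b, a).
Decompose app/2: g(6, M) ≐ Y1,  1 ≐ 1.
Bind Y1 := g(6, M); no other remaining equation mentions Y1.
Delete trivial equation 1 ≐ 1.
Decompose g/2: plus(branch(a, 3, plus(L, 1)), 1) ≐ plus(M, 1),  plus(1, g(0, L)) ≐ plus(1, L).
Decompose plus/2: branch(a, 3, plus(L, 1)) ≐ M,  1 ≐ 1.
Bind M := branch(a, 3, plus(L, 1)); no other remaining equation mentions M. Substituting into the earlier binding gives Y1 := g(6, branch(a, 3, plus(L, 1))).
Delete trivial equation 1 ≐ 1.
Decompose plus/2: 1 ≐ 1,  g(0, L) ≐ L.
Delete trivial equation 1 ≐ 1.
Occurs check fails: L occurs in g(0, L); the equation L ≐ g(0, L) has no finite solution.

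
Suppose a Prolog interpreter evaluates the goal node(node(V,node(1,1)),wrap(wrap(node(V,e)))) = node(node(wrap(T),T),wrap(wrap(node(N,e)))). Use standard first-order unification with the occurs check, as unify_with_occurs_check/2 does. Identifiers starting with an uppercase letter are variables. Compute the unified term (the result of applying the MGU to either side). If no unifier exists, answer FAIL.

node(node(wrap(node(1,1)),node(1,1)),wrap(wrap(node(wrap(node(1,1)),e))))

Decompose node/2: node(V,node(1,1)) = node(wrap(T),T),  wrap(wrap(node(V,e))) = wrap(wrap(node(N,e))).
Decompose node/2: V = wrap(T),  node(1,1) = T.
Bind V := wrap(T); substituting into the one remaining equation that mentions V gives: wrap(wrap(node(wrap(T),e))) = wrap(wrap(node(N,e))).
Bind T := node(1,1); substituting into the remaining equation gives: wrap(wrap(node(wrap(node(1,1)),e))) = wrap(wrap(node(N,e))). Substituting into the earlier binding gives V := wrap(node(1,1)).
Decompose wrap/1: wrap(node(wrap(node(1,1)),e)) = wrap(node(N,e)).
Decompose wrap/1: node(wrap(node(1,1)),e) = node(N,e).
Decompose node/2: wrap(node(1,1)) = N,  e = e.
Bind N := wrap(node(1,1)); no other remaining equation mentions N.
Delete trivial equation e = e.
Applying the MGU to either side gives node(node(wrap(node(1,1)),node(1,1)),wrap(wrap(node(wrap(node(1,1)),e)))).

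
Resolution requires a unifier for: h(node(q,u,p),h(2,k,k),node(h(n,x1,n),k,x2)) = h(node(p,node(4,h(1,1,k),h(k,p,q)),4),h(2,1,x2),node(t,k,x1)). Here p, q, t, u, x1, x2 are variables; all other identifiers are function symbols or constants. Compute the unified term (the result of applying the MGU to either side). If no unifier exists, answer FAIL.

Decompose h/3: node(q,u,p) = node(p,node(4,h(1,1,k),h(k,p,q)),4),  h(2,k,k) = h(2,1,x2),  node(h(n,x1,n),k,x2) = node(t,k,x1).
Decompose node/3: q = p,  u = node(4,h(1,1,k),h(k,p,q)),  p = 4.
Bind q := p; substituting into the one remaining equation that mentions q gives: u = node(4,h(1,1,k),h(k,p,p)).
Bind u := node(4,h(1,1,k),h(k,p,p)); no other remaining equation mentions u.
Bind p := 4; no other remaining equation mentions p. Substituting into the earlier bindings gives q := 4, u := node(4,h(1,1,k),h(k,4,4)).
Decompose h/3: 2 = 2,  k = 1,  k = x2.
Delete trivial equation 2 = 2.
Clash: constants k and 1 differ; no unifier exists.

FAIL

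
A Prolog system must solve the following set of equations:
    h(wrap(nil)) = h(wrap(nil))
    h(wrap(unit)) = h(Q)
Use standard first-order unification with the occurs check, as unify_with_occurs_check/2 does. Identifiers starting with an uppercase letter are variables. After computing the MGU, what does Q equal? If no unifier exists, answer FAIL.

Delete trivial equation h(wrap(nil)) = h(wrap(nil)).
Decompose h/1: wrap(unit) = Q.
Bind Q := wrap(unit).
MGU = { Q -> wrap(unit) }, so Q -> wrap(unit).

wrap(unit)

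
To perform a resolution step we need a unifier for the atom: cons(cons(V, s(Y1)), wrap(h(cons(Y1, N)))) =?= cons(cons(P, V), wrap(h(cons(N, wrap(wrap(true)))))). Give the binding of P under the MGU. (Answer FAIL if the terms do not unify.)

s(wrap(wrap(true)))

Decompose cons/2: cons(V, s(Y1)) =?= cons(P, V),  wrap(h(cons(Y1, N))) =?= wrap(h(cons(N, wrap(wrap(true))))).
Decompose cons/2: V =?= P,  s(Y1) =?= V.
Bind V := P; substituting into the one remaining equation that mentions V gives: s(Y1) =?= P.
Bind P := s(Y1); no other remaining equation mentions P. Substituting into the earlier binding gives V := s(Y1).
Decompose wrap/1: h(cons(Y1, N)) =?= h(cons(N, wrap(wrap(true)))).
Decompose h/1: cons(Y1, N) =?= cons(N, wrap(wrap(true))).
Decompose cons/2: Y1 =?= N,  N =?= wrap(wrap(true)).
Bind Y1 := N; no other remaining equation mentions Y1. Substituting into the earlier bindings gives V := s(N), P := s(N).
Bind N := wrap(wrap(true)). Substituting into the earlier bindings gives V := s(wrap(wrap(true))), P := s(wrap(wrap(true))), Y1 := wrap(wrap(true)).
MGU = { V -> s(wrap(wrap(true))), P -> s(wrap(wrap(true))), Y1 -> wrap(wrap(true)), N -> wrap(wrap(true)) }, so P -> s(wrap(wrap(true))).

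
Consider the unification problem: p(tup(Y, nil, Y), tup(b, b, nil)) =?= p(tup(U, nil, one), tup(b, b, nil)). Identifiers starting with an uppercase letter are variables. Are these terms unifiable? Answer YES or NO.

Decompose p/2: tup(Y, nil, Y) =?= tup(U, nil, one),  tup(b, b, nil) =?= tup(b, b, nil).
Decompose tup/3: Y =?= U,  nil =?= nil,  Y =?= one.
Bind Y := U; substituting into the one remaining equation that mentions Y gives: U =?= one.
Delete trivial equation nil =?= nil.
Bind U := one; no other remaining equation mentions U. Substituting into the earlier binding gives Y := one.
Delete trivial equation tup(b, b, nil) =?= tup(b, b, nil).
No equations remain and no clash or occurs-check failure arose, so a unifier exists.

YES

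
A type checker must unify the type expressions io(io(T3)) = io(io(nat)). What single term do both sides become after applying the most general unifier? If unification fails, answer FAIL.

io(io(nat))

Decompose io/1: io(T3) = io(nat).
Decompose io/1: T3 = nat.
Bind T3 := nat.
Applying the MGU to either side gives io(io(nat)).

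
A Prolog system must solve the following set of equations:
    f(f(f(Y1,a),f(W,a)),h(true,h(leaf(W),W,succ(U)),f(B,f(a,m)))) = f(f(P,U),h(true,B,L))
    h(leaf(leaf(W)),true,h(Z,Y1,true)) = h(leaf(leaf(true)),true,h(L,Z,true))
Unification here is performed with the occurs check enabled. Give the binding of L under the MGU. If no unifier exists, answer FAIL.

Decompose f/2: f(f(Y1,a),f(W,a)) = f(P,U),  h(true,h(leaf(W),W,succ(U)),f(B,f(a,m))) = h(true,B,L).
Decompose f/2: f(Y1,a) = P,  f(W,a) = U.
Bind P := f(Y1,a); no other remaining equation mentions P.
Bind U := f(W,a); substituting into the one remaining equation that mentions U gives: h(true,h(leaf(W),W,succ(f(W,a))),f(B,f(a,m))) = h(true,B,L).
Decompose h/3: true = true,  h(leaf(W),W,succ(f(W,a))) = B,  f(B,f(a,m)) = L.
Delete trivial equation true = true.
Bind B := h(leaf(W),W,succ(f(W,a))); substituting into the one remaining equation that mentions B gives: f(h(leaf(W),W,succ(f(W,a))),f(a,m)) = L.
Bind L := f(h(leaf(W),W,succ(f(W,a))),f(a,m)); substituting into the remaining equation gives: h(leaf(leaf(W)),true,h(Z,Y1,true)) = h(leaf(leaf(true)),true,h(f(h(leaf(W),W,succ(f(W,a))),f(a,m)),Z,true)).
Decompose h/3: leaf(leaf(W)) = leaf(leaf(true)),  true = true,  h(Z,Y1,true) = h(f(h(leaf(W),W,succ(f(W,a))),f(a,m)),Z,true).
Decompose leaf/1: leaf(W) = leaf(true).
Decompose leaf/1: W = true.
Bind W := true; substituting into the one remaining equation that mentions W gives: h(Z,Y1,true) = h(f(h(leaf(true),true,succ(f(true,a))),f(a,m)),Z,true). Substituting into the earlier bindings gives U := f(true,a), B := h(leaf(true),true,succ(f(true,a))), L := f(h(leaf(true),true,succ(f(true,a))),f(a,m)).
Delete trivial equation true = true.
Decompose h/3: Z = f(h(leaf(true),true,succ(f(true,a))),f(a,m)),  Y1 = Z,  true = true.
Bind Z := f(h(leaf(true),true,succ(f(true,a))),f(a,m)); substituting into the one remaining equation that mentions Z gives: Y1 = f(h(leaf(true),true,succ(f(true,a))),f(a,m)).
Bind Y1 := f(h(leaf(true),true,succ(f(true,a))),f(a,m)); no other remaining equation mentions Y1. Substituting into the earlier binding gives P := f(f(h(leaf(true),true,succ(f(true,a))),f(a,m)),a).
Delete trivial equation true = true.
MGU = { P ↦ f(f(h(leaf(true),true,succ(f(true,a))),f(a,m)),a), U ↦ f(true,a), B ↦ h(leaf(true),true,succ(f(true,a))), L ↦ f(h(leaf(true),true,succ(f(true,a))),f(a,m)), W ↦ true, Z ↦ f(h(leaf(true),true,succ(f(true,a))),f(a,m)), Y1 ↦ f(h(leaf(true),true,succ(f(true,a))),f(a,m)) }, so L ↦ f(h(leaf(true),true,succ(f(true,a))),f(a,m)).

f(h(leaf(true),true,succ(f(true,a))),f(a,m))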